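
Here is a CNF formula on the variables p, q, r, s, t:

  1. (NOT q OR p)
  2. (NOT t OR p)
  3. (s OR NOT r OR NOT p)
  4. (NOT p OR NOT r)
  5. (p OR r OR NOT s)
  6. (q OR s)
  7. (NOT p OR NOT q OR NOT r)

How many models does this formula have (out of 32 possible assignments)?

Satisfying assignments:
  p=0 q=0 r=1 s=1 t=0
  p=1 q=0 r=0 s=1 t=0
  p=1 q=0 r=0 s=1 t=1
  p=1 q=1 r=0 s=0 t=0
  p=1 q=1 r=0 s=0 t=1
  p=1 q=1 r=0 s=1 t=0
  p=1 q=1 r=0 s=1 t=1
Count: 7.

7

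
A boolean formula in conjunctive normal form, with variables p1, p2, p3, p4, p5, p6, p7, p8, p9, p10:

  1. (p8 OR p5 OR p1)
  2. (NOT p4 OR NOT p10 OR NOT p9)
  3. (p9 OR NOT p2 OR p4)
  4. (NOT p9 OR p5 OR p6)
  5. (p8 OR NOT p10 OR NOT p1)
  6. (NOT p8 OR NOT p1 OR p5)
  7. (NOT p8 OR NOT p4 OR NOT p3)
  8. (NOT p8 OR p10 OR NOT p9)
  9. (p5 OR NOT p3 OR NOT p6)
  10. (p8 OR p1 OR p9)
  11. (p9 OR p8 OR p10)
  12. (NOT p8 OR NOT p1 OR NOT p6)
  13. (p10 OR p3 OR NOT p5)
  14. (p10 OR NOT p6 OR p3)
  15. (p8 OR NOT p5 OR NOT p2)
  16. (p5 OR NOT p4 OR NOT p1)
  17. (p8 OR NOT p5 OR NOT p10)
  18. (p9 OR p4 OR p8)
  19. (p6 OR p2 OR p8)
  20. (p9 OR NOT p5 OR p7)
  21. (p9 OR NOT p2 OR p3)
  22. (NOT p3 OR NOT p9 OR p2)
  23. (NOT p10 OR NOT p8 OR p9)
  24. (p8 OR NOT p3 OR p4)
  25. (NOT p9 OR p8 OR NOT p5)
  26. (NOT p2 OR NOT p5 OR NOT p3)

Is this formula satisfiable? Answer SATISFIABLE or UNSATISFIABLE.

Branch on p1: take p1 = True.
The remaining clauses are satisfied by p2 = True, p3 = False, p4 = False, p5 = True, p6 = False, p7 = False, p8 = True, p9 = True, p10 = True.
Every clause has at least one true literal under this assignment.
So p1=T, p2=T, p3=F, p4=F, p5=T, p6=F, p7=F, p8=T, p9=T, p10=T is a satisfying assignment.

SATISFIABLE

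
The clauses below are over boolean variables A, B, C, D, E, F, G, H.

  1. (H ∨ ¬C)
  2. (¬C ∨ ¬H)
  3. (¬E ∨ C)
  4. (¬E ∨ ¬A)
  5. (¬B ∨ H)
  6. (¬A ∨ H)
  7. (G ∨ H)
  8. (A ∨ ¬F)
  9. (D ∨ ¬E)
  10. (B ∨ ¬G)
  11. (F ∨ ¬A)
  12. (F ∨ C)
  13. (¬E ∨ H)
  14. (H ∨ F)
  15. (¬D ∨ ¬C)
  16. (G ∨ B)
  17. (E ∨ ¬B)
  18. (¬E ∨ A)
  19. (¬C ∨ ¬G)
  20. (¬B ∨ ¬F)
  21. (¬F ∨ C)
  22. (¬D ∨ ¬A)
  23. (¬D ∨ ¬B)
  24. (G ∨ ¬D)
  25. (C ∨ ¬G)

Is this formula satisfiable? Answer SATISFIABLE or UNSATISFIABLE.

C = True:
  propagation gives H=True; an empty clause results — contradiction.
C = False:
  propagation gives E=False, F=True; an empty clause results — contradiction.
Every branch closes, so no satisfying assignment exists.

UNSATISFIABLE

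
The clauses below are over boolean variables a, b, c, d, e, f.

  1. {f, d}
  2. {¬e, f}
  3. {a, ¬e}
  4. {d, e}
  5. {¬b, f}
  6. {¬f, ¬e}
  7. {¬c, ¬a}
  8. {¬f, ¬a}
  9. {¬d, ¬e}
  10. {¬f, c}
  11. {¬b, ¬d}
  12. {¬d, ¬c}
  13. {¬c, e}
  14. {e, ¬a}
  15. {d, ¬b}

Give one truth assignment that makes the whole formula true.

Pure literal: b appears only negated; assign b = False.
Branch on a: take a = False.
  then e is forced to False.
  then d is forced to True.
  then c is forced to False.
  then f is forced to False.
Every clause has at least one true literal under this assignment.

a=0, b=0, c=0, d=1, e=0, f=0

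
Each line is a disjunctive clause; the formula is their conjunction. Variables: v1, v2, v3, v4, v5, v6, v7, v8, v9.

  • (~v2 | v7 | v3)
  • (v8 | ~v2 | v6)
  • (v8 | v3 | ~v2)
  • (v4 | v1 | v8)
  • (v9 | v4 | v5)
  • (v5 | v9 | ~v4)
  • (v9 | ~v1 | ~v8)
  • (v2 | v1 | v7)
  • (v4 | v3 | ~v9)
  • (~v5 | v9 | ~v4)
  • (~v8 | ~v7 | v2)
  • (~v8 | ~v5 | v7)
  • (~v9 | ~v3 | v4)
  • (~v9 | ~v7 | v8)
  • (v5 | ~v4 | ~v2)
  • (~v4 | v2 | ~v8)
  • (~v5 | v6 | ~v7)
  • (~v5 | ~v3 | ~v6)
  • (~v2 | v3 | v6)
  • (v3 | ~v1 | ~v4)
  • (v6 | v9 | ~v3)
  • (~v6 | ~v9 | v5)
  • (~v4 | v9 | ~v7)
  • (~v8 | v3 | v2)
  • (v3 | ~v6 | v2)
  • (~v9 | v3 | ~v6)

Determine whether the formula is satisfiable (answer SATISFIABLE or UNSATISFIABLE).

SATISFIABLE

Set v1 = True and propagate.
Set v2 = False and propagate.
Try v3 = True.
The remaining clauses are satisfied by v4 = True, v5 = False, v6 = False, v7 = False, v8 = False, v9 = True.
Every clause has at least one true literal under this assignment.
So v1=True, v2=False, v3=True, v4=True, v5=False, v6=False, v7=False, v8=False, v9=True is a satisfying assignment.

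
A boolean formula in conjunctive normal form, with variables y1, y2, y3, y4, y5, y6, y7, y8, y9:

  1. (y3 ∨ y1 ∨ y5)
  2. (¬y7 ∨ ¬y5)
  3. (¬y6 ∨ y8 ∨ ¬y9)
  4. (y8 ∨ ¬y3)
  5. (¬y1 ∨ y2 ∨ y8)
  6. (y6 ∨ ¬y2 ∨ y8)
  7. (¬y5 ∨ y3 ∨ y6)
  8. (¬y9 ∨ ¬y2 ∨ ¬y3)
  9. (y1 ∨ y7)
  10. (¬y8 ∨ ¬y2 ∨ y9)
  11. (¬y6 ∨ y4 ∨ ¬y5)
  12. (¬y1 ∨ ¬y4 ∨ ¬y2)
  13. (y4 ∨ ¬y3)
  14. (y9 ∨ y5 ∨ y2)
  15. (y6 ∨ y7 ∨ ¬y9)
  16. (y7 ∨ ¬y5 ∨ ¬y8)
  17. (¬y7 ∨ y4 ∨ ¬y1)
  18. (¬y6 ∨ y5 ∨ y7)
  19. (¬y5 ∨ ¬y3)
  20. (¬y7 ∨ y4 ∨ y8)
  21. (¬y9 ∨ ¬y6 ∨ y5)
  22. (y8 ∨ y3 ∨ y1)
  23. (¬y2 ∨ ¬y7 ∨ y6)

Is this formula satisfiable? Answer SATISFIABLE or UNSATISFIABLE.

SATISFIABLE

Set y1 = True and propagate.
Try y2 = False.
  then y8 is forced to True.
For the remaining variables, y3 = True, y4 = True, y5 = False, y6 = False, y7 = True, y9 = True works.
Every clause has at least one true literal under this assignment.
So y1=T, y2=F, y3=T, y4=T, y5=F, y6=F, y7=T, y8=T, y9=T is a satisfying assignment.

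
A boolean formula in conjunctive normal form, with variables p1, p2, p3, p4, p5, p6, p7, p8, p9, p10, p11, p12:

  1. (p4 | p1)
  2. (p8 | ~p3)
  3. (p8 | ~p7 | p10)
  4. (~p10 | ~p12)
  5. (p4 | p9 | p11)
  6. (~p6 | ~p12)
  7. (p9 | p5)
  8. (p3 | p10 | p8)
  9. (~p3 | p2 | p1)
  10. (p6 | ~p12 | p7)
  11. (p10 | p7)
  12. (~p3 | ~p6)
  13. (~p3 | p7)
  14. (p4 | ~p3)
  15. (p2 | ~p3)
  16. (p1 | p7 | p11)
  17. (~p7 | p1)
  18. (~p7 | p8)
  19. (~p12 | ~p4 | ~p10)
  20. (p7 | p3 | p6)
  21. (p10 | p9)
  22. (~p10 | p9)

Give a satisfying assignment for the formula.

p1=1, p2=1, p3=0, p4=1, p5=1, p6=0, p7=1, p8=1, p9=1, p10=0, p11=1, p12=1

Check each clause:
  1. (p4 | p1) — p1 is true.
  2. (~p3 | p8) — p8 is true.
  3. (~p7 | p8 | p10) — p8 is true.
  4. (~p12 | ~p10) — ~p10 is true.
  5. (p4 | p11 | p9) — p9 is true.
  6. (~p6 | ~p12) — ~p6 is true.
  7. (p9 | p5) — p9 is true.
  8. (p3 | p10 | p8) — p8 is true.
  9. (p2 | p1 | ~p3) — p1 is true.
  10. (~p12 | p6 | p7) — p7 is true.
  11. (p10 | p7) — p7 is true.
  12. (~p3 | ~p6) — ~p6 is true.
  13. (~p3 | p7) — ~p3 is true.
  14. (p4 | ~p3) — p4 is true.
  15. (~p3 | p2) — p2 is true.
  16. (p11 | p1 | p7) — p1 is true.
  17. (p1 | ~p7) — p1 is true.
  18. (~p7 | p8) — p8 is true.
  19. (~p4 | ~p12 | ~p10) — ~p10 is true.
  20. (p7 | p6 | p3) — p7 is true.
  21. (p10 | p9) — p9 is true.
  22. (~p10 | p9) — p9 is true.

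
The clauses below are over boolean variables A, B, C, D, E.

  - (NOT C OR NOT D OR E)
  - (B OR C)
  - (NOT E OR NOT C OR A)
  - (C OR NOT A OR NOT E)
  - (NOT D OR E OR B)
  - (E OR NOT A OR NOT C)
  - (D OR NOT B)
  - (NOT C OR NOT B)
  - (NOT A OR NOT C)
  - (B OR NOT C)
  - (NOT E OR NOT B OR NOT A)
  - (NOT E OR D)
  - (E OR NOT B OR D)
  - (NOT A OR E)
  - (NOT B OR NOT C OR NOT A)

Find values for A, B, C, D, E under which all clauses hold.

A=F, B=T, C=F, D=T, E=T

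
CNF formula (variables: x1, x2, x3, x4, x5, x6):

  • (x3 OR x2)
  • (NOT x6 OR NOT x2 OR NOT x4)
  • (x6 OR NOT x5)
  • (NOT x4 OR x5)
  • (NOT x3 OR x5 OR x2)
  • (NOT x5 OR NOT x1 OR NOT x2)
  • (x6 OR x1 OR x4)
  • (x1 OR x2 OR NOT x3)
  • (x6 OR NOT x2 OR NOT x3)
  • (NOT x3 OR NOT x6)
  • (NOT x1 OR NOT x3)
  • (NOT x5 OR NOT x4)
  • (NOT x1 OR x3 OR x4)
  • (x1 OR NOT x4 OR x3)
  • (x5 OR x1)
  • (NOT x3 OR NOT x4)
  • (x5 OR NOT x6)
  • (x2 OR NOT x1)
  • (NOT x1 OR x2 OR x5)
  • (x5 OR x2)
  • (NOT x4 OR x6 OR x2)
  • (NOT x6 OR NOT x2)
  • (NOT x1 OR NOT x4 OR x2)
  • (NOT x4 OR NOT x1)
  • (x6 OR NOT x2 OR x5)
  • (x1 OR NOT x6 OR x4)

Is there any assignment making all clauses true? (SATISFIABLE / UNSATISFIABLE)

UNSATISFIABLE

x2 = True:
  propagation gives x6=False, x5=False; an empty clause results — contradiction.
x2 = False:
  propagation gives x3=True, x5=True, x6=True; an empty clause results — contradiction.
Every branch closes, so no satisfying assignment exists.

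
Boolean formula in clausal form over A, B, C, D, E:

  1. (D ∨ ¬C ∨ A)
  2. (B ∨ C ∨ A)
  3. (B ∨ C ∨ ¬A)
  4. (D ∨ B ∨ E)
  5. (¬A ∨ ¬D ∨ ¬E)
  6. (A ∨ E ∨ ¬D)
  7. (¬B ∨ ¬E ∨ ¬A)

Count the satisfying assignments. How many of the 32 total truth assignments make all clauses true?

11

Case analysis on A and B:
  A=T, B=T: remaining (C,D,E) ∈ {(F,F,F); (F,T,F); (T,F,F); (T,T,F)} — 4.
  A=T, B=F: remaining (C,D,E) ∈ {(T,F,T); (T,T,F)} — 2.
  A=F, B=T: remaining (C,D,E) ∈ {(F,F,F); (F,F,T); (F,T,T); (T,T,T)} — 4.
  A=F, B=F: remaining (C,D,E) ∈ {(T,T,T)} — 1.
Total: 4 + 2 + 4 + 1 = 11.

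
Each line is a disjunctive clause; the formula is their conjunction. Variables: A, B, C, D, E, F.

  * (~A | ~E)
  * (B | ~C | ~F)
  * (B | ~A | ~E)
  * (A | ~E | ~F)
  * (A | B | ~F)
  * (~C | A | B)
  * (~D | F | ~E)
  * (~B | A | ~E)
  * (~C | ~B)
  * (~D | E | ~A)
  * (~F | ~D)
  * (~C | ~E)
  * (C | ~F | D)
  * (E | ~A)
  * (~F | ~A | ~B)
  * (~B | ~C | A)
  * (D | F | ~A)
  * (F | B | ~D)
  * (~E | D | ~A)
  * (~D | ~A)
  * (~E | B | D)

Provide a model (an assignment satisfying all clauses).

A=F, B=T, C=F, D=T, E=F, F=F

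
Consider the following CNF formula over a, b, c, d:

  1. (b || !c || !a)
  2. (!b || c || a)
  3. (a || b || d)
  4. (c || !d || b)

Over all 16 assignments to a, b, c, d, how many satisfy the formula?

Case analysis on b and a:
  b=T, a=T: remaining (c,d) ∈ {(F,F); (F,T); (T,F); (T,T)} — 4.
  b=T, a=F: remaining (c,d) ∈ {(T,F); (T,T)} — 2.
  b=F, a=T: remaining (c,d) ∈ {(F,F)} — 1.
  b=F, a=F: remaining (c,d) ∈ {(T,T)} — 1.
Total: 4 + 2 + 1 + 1 = 8.

8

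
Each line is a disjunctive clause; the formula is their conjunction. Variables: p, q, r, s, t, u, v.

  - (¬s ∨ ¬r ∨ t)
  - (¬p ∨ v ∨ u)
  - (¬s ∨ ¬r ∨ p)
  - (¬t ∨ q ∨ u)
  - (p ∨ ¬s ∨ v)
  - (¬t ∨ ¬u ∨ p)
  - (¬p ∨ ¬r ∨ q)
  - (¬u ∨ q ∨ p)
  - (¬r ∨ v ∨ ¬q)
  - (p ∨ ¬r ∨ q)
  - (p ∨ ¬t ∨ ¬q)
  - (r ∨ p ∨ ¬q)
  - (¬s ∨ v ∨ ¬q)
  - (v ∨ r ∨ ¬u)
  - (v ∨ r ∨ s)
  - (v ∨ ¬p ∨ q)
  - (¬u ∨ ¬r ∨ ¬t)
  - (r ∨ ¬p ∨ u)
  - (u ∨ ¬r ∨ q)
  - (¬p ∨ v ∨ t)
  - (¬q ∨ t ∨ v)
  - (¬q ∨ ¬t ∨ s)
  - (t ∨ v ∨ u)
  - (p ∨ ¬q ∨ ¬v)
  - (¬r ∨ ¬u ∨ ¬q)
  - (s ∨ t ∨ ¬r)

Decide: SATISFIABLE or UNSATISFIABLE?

Branch on p: take p = True.
Try q = False.
  then r is forced to False.
  then v is forced to True.
  then u is forced to True.
s, t are now unconstrained; take s = True, t = False.
So p=True, q=False, r=False, s=True, t=False, u=True, v=True is a satisfying assignment.

SATISFIABLE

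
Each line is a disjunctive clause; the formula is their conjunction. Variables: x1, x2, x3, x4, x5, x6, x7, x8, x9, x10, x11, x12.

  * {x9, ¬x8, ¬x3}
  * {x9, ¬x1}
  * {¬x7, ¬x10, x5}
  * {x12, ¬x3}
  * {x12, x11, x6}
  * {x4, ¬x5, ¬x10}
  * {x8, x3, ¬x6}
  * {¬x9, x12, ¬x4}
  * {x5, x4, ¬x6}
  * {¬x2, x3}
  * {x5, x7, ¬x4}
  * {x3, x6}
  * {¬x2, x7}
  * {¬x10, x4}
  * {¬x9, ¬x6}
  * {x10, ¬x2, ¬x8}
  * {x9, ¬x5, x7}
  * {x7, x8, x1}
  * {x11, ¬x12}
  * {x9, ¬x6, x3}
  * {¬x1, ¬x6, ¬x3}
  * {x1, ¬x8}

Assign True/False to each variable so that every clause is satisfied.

x1=False, x2=True, x3=True, x4=False, x5=False, x6=False, x7=True, x8=False, x9=False, x10=False, x11=True, x12=True

Pure literal: x11 appears only positively; assign x11 = True.
Branch on x1: take x1 = False.
  then x8 is forced to False.
  then x7 is forced to True.
Branch on x2: take x2 = True.
  then x3 is forced to True.
  then x12 is forced to True.
Branch on x4: take x4 = False.
  then x10 is forced to False.
For the remaining variables, x5 = False, x6 = False, x9 = False works.
Every clause has at least one true literal under this assignment.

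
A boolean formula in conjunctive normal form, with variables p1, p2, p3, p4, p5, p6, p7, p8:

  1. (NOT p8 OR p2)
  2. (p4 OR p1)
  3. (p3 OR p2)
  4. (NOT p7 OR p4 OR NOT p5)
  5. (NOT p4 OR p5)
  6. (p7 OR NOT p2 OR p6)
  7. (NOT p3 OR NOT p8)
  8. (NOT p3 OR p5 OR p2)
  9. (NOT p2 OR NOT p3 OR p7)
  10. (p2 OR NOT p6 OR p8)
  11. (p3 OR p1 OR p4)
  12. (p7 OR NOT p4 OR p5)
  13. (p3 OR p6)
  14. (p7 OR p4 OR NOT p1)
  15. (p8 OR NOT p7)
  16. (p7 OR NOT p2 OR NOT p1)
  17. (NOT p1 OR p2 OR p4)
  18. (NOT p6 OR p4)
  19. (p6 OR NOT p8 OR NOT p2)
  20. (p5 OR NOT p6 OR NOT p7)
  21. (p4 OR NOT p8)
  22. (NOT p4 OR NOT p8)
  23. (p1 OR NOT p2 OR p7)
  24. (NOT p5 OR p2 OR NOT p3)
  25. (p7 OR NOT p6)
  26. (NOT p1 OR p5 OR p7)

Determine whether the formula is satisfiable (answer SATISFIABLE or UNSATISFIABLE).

p2 = True:
  p7 = True:
    propagation gives p8=True, p3=False, p6=True, p4=True; an empty clause results — contradiction.
  p7 = False:
    propagation gives p6=True; an empty clause results — contradiction.
p2 = False:
  propagation gives p8=False, p3=True, p5=True; an empty clause results — contradiction.
Every branch closes, so no satisfying assignment exists.

UNSATISFIABLE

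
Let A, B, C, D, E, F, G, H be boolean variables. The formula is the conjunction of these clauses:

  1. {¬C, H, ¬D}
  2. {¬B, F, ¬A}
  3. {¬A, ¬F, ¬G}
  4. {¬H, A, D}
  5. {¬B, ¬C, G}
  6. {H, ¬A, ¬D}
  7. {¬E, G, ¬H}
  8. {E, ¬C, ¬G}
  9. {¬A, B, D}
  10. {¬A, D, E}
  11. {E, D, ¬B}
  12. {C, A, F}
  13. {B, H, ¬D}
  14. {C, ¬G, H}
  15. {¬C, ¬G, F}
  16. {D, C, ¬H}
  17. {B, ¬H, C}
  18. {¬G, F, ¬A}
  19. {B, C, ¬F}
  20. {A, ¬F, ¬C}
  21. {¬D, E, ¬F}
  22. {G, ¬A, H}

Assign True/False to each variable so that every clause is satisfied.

Set A = False and propagate.
Set B = True and propagate.
The remaining clauses are satisfied by C = False, D = False, E = True, F = True, G = False, H = False.

A=False, B=True, C=False, D=False, E=True, F=True, G=False, H=False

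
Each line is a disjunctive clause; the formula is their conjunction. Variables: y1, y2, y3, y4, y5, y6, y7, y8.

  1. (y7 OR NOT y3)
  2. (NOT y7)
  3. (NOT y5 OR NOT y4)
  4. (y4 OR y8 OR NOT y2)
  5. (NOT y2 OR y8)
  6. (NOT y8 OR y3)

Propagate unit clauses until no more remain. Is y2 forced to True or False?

False

Unit clause (NOT y7) sets y7 = False.
(NOT y3 OR y7) with y7 = False leaves only NOT y3, so y3 = False.
(y3 OR NOT y8) with y3 = False leaves only NOT y8, so y8 = False.
From (y8 OR NOT y2) and y8 = False: y2 = False.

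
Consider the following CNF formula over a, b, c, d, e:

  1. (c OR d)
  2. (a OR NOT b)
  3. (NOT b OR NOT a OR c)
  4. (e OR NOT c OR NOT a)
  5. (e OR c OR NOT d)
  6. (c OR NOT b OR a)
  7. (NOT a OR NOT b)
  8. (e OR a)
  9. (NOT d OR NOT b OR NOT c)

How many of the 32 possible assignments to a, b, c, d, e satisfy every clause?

6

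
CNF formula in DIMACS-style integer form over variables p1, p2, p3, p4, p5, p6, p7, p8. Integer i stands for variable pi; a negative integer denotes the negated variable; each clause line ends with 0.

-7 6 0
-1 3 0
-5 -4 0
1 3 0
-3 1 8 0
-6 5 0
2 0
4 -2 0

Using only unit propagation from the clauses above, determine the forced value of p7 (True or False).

(p2) is a unit clause: p2 = True.
(p4 \/ ~p2): since p2 = True, the clause reduces to (p4). p4 = True.
(~p5 \/ ~p4) with p4 = True leaves only ~p5, so p5 = False.
In (~p6 \/ p5), p5 is now false; ~p6 must hold, so p6 = False.
(p6 \/ ~p7): since p6 = False, the clause reduces to (~p7). p7 = False.

False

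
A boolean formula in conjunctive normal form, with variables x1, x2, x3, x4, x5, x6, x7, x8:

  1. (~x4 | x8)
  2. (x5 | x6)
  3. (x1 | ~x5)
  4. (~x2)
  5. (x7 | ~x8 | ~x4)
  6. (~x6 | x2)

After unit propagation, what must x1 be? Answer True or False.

True

Unit clause (~x2) sets x2 = False.
From (~x6 | x2) and x2 = False: x6 = False.
In (x5 | x6), x6 is now false; x5 must hold, so x5 = True.
(~x5 | x1): since x5 = True, the clause reduces to (x1). x1 = True.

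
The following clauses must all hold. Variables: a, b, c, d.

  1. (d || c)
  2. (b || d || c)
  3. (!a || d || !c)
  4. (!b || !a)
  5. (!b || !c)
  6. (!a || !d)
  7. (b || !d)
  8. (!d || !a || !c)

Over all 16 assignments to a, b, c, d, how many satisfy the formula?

The models are:
  a=0 b=0 c=1 d=0
  a=0 b=1 c=0 d=1
Count: 2.

2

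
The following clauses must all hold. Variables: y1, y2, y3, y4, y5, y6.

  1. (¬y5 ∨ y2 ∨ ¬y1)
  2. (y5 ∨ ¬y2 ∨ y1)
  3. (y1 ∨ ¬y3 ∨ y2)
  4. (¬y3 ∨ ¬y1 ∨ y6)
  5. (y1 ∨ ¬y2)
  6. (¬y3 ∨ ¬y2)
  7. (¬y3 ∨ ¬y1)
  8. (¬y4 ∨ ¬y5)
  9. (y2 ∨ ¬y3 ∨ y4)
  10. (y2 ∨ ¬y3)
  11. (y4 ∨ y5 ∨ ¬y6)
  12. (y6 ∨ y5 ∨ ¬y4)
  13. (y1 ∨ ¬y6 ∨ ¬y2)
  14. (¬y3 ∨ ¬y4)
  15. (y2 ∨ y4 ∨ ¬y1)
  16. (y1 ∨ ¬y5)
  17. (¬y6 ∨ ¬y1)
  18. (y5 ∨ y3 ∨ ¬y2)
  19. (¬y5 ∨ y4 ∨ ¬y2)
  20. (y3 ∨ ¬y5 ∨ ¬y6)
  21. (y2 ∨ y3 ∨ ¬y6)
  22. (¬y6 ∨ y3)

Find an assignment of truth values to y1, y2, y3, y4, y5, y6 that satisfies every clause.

y1 = 0, y2 = 0, y3 = 0, y4 = 0, y5 = 0, y6 = 0

Branch on y1: take y1 = False.
  then y2 is forced to False.
  then y3 is forced to False.
  then y5 is forced to False.
  then y6 is forced to False.
  then y4 is forced to False.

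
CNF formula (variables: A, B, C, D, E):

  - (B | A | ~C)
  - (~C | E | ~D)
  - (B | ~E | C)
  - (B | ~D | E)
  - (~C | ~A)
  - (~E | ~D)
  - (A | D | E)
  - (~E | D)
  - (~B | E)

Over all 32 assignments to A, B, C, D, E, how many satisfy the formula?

Satisfying assignments:
  A=1 B=0 C=0 D=0 E=0
Count: 1.

1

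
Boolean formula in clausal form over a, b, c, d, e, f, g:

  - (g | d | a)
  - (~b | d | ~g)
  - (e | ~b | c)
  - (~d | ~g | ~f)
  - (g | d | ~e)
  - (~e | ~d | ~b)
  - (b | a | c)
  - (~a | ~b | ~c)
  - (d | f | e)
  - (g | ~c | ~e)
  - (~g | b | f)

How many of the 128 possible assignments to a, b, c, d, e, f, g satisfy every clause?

19

Split on b, then d.
  b=T, d=T: remaining (a,c,e,f,g) ∈ {(F,T,F,F,F); (F,T,F,F,T); (F,T,F,T,F)} — 3.
  b=T, d=F: a clause becomes empty — 0.
  b=F, d=T: f free; 4 ways for (a,c,e,g) × 2^1 = 8.
  b=F, d=F: 8 of the 32 assignments to (a,c,e,f,g) work.
Total: 3 + 0 + 8 + 8 = 19.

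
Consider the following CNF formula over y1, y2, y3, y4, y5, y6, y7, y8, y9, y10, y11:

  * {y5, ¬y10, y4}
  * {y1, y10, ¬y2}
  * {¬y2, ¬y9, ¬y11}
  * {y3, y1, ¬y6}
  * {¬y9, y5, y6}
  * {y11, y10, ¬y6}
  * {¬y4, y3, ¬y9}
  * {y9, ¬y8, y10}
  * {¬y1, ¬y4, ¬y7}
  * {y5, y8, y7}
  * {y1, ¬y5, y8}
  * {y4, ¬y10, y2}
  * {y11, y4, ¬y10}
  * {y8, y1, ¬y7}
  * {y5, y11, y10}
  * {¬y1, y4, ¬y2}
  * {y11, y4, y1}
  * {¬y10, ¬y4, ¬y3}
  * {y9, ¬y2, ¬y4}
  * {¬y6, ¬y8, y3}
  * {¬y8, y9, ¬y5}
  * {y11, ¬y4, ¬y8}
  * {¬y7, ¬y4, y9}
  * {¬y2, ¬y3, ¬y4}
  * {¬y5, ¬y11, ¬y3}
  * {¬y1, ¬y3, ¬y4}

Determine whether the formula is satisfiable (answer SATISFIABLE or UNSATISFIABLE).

SATISFIABLE

Branch on y1: take y1 = True.
Set y2 = False and propagate.
The remaining clauses are satisfied by y3 = True, y4 = False, y5 = False, y6 = True, y7 = True, y8 = False, y9 = True, y10 = False, y11 = True.
So y1=True, y2=False, y3=True, y4=False, y5=False, y6=True, y7=True, y8=False, y9=True, y10=False, y11=True is a satisfying assignment.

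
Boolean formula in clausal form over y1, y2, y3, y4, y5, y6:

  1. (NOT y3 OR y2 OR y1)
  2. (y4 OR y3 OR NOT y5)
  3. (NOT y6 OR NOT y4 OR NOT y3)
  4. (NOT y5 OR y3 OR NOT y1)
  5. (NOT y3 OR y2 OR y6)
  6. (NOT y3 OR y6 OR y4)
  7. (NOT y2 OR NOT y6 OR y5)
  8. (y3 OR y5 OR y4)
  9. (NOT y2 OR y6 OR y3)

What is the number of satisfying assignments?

15

Split on y3, then y6.
  y3=1, y6=1: remaining (y1,y2,y4,y5) ∈ {(0,1,0,1); (1,0,0,0); (1,0,0,1); (1,1,0,1)} — 4.
  y3=1, y6=0: remaining (y1,y2,y4,y5) ∈ {(0,1,1,0); (0,1,1,1); (1,1,1,0); (1,1,1,1)} — 4.
  y3=0, y6=1: remaining (y1,y2,y4,y5) ∈ {(0,0,1,0); (0,0,1,1); (0,1,1,1); (1,0,1,0)} — 4.
  y3=0, y6=0: remaining (y1,y2,y4,y5) ∈ {(0,0,1,0); (0,0,1,1); (1,0,1,0)} — 3.
Total: 4 + 4 + 4 + 3 = 15.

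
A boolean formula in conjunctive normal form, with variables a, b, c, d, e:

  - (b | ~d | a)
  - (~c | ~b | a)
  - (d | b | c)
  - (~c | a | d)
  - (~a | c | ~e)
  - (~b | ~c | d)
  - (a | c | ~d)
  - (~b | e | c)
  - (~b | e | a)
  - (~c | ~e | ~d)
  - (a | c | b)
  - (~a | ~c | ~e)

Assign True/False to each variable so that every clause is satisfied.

Try a = False.
Branch on b: take b = True.
  then c is forced to False.
  then d is forced to False.
  then e is forced to True.

a=0, b=1, c=0, d=0, e=1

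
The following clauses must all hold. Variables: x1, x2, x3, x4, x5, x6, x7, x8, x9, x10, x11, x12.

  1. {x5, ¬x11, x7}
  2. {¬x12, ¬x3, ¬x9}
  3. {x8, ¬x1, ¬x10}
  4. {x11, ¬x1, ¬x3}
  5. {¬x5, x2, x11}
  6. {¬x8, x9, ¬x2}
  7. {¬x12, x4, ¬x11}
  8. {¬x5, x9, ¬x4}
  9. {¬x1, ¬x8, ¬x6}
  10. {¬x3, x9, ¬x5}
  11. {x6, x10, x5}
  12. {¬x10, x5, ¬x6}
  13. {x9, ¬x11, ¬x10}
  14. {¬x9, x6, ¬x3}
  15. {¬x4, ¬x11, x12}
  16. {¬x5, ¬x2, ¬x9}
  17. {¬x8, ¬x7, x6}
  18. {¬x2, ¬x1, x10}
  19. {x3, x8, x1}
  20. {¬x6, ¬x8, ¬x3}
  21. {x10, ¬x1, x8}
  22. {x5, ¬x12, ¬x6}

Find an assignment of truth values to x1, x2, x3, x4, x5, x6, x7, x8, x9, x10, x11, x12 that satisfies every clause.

Try x1 = False.
Try x2 = False.
Branch on x3: take x3 = False.
  then x8 is forced to True.
The remaining clauses are satisfied by x4 = True, x5 = False, x6 = True, x7 = True, x9 = False, x10 = False, x11 = False, x12 = False.

x1=False, x2=False, x3=False, x4=True, x5=False, x6=True, x7=True, x8=True, x9=False, x10=False, x11=False, x12=False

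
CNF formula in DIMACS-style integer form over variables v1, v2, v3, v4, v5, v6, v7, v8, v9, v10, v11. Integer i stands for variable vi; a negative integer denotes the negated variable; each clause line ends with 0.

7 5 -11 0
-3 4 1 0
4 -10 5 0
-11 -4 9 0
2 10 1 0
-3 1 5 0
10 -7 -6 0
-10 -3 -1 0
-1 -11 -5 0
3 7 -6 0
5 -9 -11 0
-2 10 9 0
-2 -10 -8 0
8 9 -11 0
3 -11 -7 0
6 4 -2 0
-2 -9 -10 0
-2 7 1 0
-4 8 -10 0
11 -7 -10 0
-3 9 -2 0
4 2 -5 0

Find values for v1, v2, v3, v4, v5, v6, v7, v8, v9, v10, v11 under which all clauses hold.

v1=T, v2=F, v3=T, v4=T, v5=F, v6=T, v7=F, v8=T, v9=F, v10=F, v11=F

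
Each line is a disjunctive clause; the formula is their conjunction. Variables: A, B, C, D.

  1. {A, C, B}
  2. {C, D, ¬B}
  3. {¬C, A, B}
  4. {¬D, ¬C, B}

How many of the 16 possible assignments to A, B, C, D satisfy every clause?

9

Case analysis on B and C:
  B=1, C=1: remaining (A,D) ∈ {(0,0); (0,1); (1,0); (1,1)} — 4.
  B=1, C=0: remaining (A,D) ∈ {(0,1); (1,1)} — 2.
  B=0, C=1: remaining (A,D) ∈ {(1,0)} — 1.
  B=0, C=0: remaining (A,D) ∈ {(1,0); (1,1)} — 2.
Total: 4 + 2 + 1 + 2 = 9.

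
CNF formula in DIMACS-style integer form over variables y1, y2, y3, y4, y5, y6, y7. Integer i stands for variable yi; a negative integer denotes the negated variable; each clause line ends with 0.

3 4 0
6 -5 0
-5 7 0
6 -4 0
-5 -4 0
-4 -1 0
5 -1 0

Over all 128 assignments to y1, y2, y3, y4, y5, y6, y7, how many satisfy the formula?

20

Case analysis on y4 and y5:
  y4=T, y5=T: a clause becomes empty — 0.
  y4=T, y5=F: forces y1=F; y6=T; y2, y3, y7 free → 2^3 = 8.
  y4=F, y5=T: remaining (y1,y2,y3,y6,y7) ∈ {(F,F,T,T,T); (F,T,T,T,T); (T,F,T,T,T); (T,T,T,T,T)} — 4.
  y4=F, y5=F: forces y1=F; y3=T; y2, y6, y7 free → 2^3 = 8.
Total: 0 + 8 + 4 + 8 = 20.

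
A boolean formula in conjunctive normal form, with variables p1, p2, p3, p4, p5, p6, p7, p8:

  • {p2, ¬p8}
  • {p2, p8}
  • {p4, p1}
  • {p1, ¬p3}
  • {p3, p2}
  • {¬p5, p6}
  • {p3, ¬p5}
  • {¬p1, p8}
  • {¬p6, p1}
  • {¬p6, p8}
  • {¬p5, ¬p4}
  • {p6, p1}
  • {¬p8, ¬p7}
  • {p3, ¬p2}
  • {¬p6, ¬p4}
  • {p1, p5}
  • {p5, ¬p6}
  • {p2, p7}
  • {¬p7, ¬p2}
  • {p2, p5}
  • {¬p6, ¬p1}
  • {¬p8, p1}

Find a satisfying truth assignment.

Try p1 = True.
  then p8 is forced to True.
  then p2 is forced to True.
  then p7 is forced to False.
  then p3 is forced to True.
  then p6 is forced to False.
  then p5 is forced to False.
p4 is now unconstrained; take p4 = True.
Check each clause:
  1. {p2, ¬p8} — p2 is true.
  2. {p8, p2} — p8 is true.
  3. {p4, p1} — p1 is true.
  4. {p1, ¬p3} — p1 is true.
  5. {p3, p2} — p2 is true.
  6. {¬p5, p6} — ¬p5 is true.
  7. {p3, ¬p5} — p3 is true.
  8. {p8, ¬p1} — p8 is true.
  9. {p1, ¬p6} — p1 is true.
  10. {¬p6, p8} — p8 is true.
  11. {¬p4, ¬p5} — ¬p5 is true.
  12. {p1, p6} — p1 is true.
  13. {¬p8, ¬p7} — ¬p7 is true.
  14. {p3, ¬p2} — p3 is true.
  15. {¬p6, ¬p4} — ¬p6 is true.
  16. {p1, p5} — p1 is true.
  17. {p5, ¬p6} — ¬p6 is true.
  18. {p2, p7} — p2 is true.
  19. {¬p2, ¬p7} — ¬p7 is true.
  20. {p2, p5} — p2 is true.
  21. {¬p6, ¬p1} — ¬p6 is true.
  22. {p1, ¬p8} — p1 is true.

p1 = T, p2 = T, p3 = T, p4 = T, p5 = F, p6 = F, p7 = F, p8 = T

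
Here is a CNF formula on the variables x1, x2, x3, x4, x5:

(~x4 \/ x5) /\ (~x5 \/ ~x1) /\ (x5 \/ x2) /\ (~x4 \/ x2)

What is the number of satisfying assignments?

10

Split on x5, then x2.
  x5=T, x2=T: remaining (x1,x3,x4) ∈ {(F,F,F); (F,F,T); (F,T,F); (F,T,T)} — 4.
  x5=T, x2=F: remaining (x1,x3,x4) ∈ {(F,F,F); (F,T,F)} — 2.
  x5=F, x2=T: remaining (x1,x3,x4) ∈ {(F,F,F); (F,T,F); (T,F,F); (T,T,F)} — 4.
  x5=F, x2=F: a clause becomes empty — 0.
Total: 4 + 2 + 4 + 0 = 10.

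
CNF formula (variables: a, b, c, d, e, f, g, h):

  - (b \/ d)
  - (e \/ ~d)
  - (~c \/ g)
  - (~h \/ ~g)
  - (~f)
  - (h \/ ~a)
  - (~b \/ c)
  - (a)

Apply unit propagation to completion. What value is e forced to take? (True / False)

True

Unit clause (~f) sets f = False.
(a) stands alone — a = True.
From (h \/ ~a) and a = True: h = True.
From (~h \/ ~g) and h = True: g = False.
(~c \/ g) with g = False leaves only ~c, so c = False.
(~b \/ c): since c = False, the clause reduces to (~b). b = False.
From (d \/ b) and b = False: d = True.
(~d \/ e): since d = True, the clause reduces to (e). e = True.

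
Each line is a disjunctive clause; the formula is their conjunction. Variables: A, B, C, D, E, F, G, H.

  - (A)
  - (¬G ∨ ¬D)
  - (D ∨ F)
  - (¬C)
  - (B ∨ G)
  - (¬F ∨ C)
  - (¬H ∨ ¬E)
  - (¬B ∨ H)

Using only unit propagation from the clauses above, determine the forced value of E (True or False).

False

Unit clause (A) sets A = True.
(¬C) stands alone — C = False.
(¬F ∨ C) with C = False leaves only ¬F, so F = False.
In (F ∨ D), F is now false; D must hold, so D = True.
In (¬D ∨ ¬G), ¬D is now false; ¬G must hold, so G = False.
(B ∨ G) with G = False leaves only B, so B = True.
(¬B ∨ H) with B = True leaves only H, so H = True.
(¬H ∨ ¬E) with H = True leaves only ¬E, so E = False.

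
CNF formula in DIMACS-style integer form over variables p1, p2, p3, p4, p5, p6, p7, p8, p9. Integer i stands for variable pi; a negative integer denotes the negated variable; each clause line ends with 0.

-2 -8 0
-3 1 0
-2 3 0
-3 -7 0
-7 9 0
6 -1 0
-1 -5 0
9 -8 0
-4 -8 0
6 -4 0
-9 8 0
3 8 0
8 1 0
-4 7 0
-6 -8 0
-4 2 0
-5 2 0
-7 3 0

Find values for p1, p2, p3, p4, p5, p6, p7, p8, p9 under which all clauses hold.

Pure literal: p4 appears only negated; assign p4 = False.
Pure literal: p5 appears only negated; assign p5 = False.
Branch on p1: take p1 = True.
  then p6 is forced to True.
  then p8 is forced to False.
  then p9 is forced to False.
  then p7 is forced to False.
  then p3 is forced to True.
p2 is now unconstrained; take p2 = False.

p1=1, p2=0, p3=1, p4=0, p5=0, p6=1, p7=0, p8=0, p9=0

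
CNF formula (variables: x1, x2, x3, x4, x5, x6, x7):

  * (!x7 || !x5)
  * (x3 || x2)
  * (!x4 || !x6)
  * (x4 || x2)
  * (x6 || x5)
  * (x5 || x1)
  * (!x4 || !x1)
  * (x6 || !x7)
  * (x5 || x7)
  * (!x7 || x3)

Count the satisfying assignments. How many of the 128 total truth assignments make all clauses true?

12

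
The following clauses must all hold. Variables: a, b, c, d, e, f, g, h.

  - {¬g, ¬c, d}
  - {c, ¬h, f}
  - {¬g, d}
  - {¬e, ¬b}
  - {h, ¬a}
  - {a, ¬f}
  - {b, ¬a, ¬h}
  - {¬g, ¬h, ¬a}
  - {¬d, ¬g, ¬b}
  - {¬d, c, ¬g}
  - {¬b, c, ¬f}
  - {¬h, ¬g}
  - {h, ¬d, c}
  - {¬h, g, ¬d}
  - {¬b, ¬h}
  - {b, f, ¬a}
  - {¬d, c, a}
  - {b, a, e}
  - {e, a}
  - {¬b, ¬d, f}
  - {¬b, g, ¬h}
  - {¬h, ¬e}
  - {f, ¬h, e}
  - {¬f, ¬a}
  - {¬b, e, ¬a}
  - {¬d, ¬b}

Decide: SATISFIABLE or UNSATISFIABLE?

Set a = False and propagate.
  then f is forced to False.
  then e is forced to True.
  then b is forced to False.
  then h is forced to False.
Branch on c: take c = False.
  then d is forced to False.
  then g is forced to False.
So a = F, b = F, c = F, d = F, e = T, f = F, g = F, h = F is a satisfying assignment.

SATISFIABLE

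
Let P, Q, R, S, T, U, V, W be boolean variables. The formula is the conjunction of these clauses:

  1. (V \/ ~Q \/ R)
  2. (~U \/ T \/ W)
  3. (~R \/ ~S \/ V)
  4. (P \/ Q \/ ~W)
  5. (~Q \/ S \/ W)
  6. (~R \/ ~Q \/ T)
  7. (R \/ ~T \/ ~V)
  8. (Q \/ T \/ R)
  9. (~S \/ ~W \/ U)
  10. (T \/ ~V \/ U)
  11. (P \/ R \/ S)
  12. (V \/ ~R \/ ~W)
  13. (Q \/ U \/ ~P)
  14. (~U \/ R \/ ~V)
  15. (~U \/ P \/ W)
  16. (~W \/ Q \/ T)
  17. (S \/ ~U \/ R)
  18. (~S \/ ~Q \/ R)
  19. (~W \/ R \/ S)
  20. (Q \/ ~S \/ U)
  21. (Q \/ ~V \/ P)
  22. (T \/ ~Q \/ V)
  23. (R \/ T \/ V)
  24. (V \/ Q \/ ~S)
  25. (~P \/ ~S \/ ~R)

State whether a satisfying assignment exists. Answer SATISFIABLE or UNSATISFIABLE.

Branch on P: take P = True.
Branch on Q: take Q = False.
  then U is forced to True.
Set R = True and propagate.
  then S is forced to False.
The remaining clauses are satisfied by T = True, V = False, W = False.
So P=T, Q=F, R=T, S=F, T=T, U=T, V=F, W=F is a satisfying assignment.

SATISFIABLE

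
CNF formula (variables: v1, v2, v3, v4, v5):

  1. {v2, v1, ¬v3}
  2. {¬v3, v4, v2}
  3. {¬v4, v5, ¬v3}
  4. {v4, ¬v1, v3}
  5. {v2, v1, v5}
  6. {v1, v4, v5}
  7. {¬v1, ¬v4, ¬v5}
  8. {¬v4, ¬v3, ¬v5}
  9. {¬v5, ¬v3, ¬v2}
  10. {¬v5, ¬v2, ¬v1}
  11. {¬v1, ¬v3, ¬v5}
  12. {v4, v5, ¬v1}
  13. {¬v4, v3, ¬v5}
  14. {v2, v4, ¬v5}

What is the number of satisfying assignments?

The models are:
  v1=0 v2=1 v3=0 v4=0 v5=1
  v1=0 v2=1 v3=0 v4=1 v5=0
  v1=1 v2=0 v3=0 v4=1 v5=0
  v1=1 v2=1 v3=0 v4=1 v5=0
Count: 4.

4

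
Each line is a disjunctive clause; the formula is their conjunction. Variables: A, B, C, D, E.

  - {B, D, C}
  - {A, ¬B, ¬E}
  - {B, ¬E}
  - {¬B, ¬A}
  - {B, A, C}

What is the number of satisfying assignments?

Split on B, then A.
  B=1, A=1: a clause becomes empty — 0.
  B=1, A=0: remaining (C,D,E) ∈ {(0,0,0); (0,1,0); (1,0,0); (1,1,0)} — 4.
  B=0, A=1: remaining (C,D,E) ∈ {(0,1,0); (1,0,0); (1,1,0)} — 3.
  B=0, A=0: remaining (C,D,E) ∈ {(1,0,0); (1,1,0)} — 2.
Total: 0 + 4 + 3 + 2 = 9.

9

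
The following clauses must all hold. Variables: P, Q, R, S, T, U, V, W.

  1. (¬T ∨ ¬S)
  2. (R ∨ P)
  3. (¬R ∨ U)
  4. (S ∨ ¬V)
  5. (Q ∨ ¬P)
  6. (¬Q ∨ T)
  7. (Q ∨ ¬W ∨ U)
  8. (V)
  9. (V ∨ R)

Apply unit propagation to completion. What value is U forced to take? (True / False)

(V) stands alone — V = True.
In (¬V ∨ S), ¬V is now false; S must hold, so S = True.
From (¬T ∨ ¬S) and S = True: T = False.
(T ∨ ¬Q): since T = False, the clause reduces to (¬Q). Q = False.
(Q ∨ ¬P) with Q = False leaves only ¬P, so P = False.
(R ∨ P) with P = False leaves only R, so R = True.
From (¬R ∨ U) and R = True: U = True.

True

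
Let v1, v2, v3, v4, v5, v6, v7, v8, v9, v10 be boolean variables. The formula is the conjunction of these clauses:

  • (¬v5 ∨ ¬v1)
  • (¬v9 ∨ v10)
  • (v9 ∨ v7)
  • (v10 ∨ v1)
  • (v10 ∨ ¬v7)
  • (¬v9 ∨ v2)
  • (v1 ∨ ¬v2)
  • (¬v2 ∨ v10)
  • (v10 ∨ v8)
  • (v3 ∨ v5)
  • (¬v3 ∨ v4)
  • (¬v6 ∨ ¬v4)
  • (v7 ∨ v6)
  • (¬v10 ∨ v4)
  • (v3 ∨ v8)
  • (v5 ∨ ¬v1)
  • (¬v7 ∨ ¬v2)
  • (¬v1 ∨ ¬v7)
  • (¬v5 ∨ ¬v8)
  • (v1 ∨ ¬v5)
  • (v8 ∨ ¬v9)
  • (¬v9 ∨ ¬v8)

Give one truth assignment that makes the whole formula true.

v1=False, v2=False, v3=True, v4=True, v5=False, v6=False, v7=True, v8=False, v9=False, v10=True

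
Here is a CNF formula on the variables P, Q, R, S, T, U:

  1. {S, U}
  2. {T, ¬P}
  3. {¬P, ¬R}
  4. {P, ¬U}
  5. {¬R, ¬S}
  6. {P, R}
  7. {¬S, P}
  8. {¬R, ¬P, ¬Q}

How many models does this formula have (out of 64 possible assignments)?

6

Satisfying assignments:
  P=T Q=F R=F S=F T=T U=T
  P=T Q=F R=F S=T T=T U=F
  P=T Q=F R=F S=T T=T U=T
  P=T Q=T R=F S=F T=T U=T
  P=T Q=T R=F S=T T=T U=F
  P=T Q=T R=F S=T T=T U=T
Count: 6.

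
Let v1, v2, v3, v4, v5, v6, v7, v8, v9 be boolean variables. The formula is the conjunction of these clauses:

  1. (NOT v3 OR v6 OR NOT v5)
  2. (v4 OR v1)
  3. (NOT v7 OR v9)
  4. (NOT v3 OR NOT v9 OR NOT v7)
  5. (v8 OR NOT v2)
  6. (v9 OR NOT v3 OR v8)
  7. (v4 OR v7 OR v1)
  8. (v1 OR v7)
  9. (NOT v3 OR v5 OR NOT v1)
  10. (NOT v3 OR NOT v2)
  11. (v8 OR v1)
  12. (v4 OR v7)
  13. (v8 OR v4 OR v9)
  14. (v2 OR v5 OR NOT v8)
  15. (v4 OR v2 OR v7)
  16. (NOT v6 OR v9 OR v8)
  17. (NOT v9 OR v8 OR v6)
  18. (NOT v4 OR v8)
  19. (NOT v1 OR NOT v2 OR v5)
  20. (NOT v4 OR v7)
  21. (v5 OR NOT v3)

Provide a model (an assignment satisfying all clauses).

v3 occurs only negated in the remaining clauses — set v3 = False.
Set v1 = False and propagate.
  then v4 is forced to True.
  then v7 is forced to True.
  then v9 is forced to True.
  then v8 is forced to True.
Branch on v2: take v2 = True.
v5, v6 are now unconstrained; take v5 = True, v6 = False.
Every clause has at least one true literal under this assignment.

v1=0, v2=1, v3=0, v4=1, v5=1, v6=0, v7=1, v8=1, v9=1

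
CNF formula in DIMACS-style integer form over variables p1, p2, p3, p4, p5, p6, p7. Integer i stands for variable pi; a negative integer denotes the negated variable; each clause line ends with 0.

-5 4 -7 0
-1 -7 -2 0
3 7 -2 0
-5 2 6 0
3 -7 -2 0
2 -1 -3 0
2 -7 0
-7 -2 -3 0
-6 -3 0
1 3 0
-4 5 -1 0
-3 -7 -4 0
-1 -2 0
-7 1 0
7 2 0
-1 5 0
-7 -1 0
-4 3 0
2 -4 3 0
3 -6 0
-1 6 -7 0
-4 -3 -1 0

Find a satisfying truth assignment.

p1=F, p2=T, p3=T, p4=F, p5=T, p6=F, p7=F

Branch on p1: take p1 = False.
  then p3 is forced to True.
  then p6 is forced to False.
  then p7 is forced to False.
  then p2 is forced to True.
p4, p5 are now unconstrained; take p4 = False, p5 = True.
Every clause has at least one true literal under this assignment.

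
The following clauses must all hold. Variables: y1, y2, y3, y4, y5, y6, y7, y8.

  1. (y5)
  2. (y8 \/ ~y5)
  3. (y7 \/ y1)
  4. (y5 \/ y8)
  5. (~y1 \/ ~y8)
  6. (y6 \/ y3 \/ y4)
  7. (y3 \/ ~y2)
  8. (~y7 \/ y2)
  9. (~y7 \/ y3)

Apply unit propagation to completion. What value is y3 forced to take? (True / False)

True

(y5) stands alone — y5 = True.
In (y8 \/ ~y5), ~y5 is now false; y8 must hold, so y8 = True.
From (~y8 \/ ~y1) and y8 = True: y1 = False.
(y7 \/ y1) with y1 = False leaves only y7, so y7 = True.
(y2 \/ ~y7) with y7 = True leaves only y2, so y2 = True.
In (~y2 \/ y3), ~y2 is now false; y3 must hold, so y3 = True.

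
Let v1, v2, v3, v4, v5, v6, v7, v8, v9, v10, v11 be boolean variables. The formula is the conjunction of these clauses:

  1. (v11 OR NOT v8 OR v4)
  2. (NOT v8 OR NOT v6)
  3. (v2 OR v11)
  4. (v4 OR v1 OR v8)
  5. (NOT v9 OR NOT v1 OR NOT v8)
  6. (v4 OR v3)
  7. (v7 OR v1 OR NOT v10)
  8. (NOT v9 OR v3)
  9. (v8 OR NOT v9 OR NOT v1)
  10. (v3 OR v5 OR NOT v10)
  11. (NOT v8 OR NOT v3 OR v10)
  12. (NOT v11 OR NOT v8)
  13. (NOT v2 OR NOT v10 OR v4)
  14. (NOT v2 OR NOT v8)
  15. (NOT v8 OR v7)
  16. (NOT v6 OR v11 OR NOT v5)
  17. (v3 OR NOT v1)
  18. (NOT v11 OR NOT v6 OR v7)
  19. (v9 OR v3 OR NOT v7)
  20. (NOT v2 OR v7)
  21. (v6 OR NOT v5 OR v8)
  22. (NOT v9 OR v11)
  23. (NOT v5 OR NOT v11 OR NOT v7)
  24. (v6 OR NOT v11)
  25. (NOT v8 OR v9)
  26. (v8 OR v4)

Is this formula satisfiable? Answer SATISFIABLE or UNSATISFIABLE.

SATISFIABLE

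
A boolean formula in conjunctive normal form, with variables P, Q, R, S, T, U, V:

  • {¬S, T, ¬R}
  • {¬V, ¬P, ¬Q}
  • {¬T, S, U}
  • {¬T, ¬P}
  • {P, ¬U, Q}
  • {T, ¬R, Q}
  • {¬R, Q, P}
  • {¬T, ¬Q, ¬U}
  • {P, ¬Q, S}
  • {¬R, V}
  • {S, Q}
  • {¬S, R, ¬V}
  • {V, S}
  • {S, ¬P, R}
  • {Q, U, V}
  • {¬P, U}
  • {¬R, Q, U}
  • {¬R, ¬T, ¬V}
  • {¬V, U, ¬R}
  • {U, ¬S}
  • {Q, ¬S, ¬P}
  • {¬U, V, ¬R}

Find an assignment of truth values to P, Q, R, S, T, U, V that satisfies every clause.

P=F  Q=T  R=F  S=T  T=F  U=T  V=F

Check each clause:
  1. {¬R, T, ¬S} — ¬R is true.
  2. {¬P, ¬Q, ¬V} — ¬V is true.
  3. {U, S, ¬T} — ¬T is true.
  4. {¬T, ¬P} — ¬T is true.
  5. {P, ¬U, Q} — Q is true.
  6. {¬R, Q, T} — ¬R is true.
  7. {¬R, Q, P} — Q is true.
  8. {¬Q, ¬U, ¬T} — ¬T is true.
  9. {P, ¬Q, S} — S is true.
  10. {¬R, V} — ¬R is true.
  11. {S, Q} — Q is true.
  12. {¬V, ¬S, R} — ¬V is true.
  13. {S, V} — S is true.
  14. {S, R, ¬P} — S is true.
  15. {Q, V, U} — Q is true.
  16. {U, ¬P} — ¬P is true.
  17. {U, ¬R, Q} — Q is true.
  18. {¬T, ¬V, ¬R} — ¬V is true.
  19. {¬R, U, ¬V} — ¬V is true.
  20. {¬S, U} — U is true.
  21. {Q, ¬P, ¬S} — Q is true.
  22. {¬U, V, ¬R} — ¬R is true.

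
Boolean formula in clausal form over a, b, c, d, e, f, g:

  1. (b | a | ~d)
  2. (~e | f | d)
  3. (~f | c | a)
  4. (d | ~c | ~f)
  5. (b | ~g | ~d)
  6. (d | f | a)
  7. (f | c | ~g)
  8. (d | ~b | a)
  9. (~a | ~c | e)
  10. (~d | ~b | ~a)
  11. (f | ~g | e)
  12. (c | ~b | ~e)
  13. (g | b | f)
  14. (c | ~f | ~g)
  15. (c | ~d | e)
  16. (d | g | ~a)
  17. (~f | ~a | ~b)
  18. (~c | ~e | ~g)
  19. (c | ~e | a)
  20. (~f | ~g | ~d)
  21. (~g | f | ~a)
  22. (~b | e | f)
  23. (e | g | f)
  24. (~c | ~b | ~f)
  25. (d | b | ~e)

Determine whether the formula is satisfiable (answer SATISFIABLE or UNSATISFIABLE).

Try a = False.
Try b = True.
  then d is forced to True.
For the remaining variables, c = True, e = True, f = False, g = False works.
So a=F  b=T  c=T  d=T  e=T  f=F  g=F is a satisfying assignment.

SATISFIABLE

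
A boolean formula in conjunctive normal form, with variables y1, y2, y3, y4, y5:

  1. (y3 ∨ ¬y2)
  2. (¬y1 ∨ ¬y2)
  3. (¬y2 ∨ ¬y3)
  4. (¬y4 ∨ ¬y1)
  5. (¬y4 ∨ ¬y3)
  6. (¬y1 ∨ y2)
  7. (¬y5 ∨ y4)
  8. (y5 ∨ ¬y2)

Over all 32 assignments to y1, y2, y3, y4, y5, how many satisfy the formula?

4

Satisfying assignments:
  y1=F y2=F y3=F y4=F y5=F
  y1=F y2=F y3=F y4=T y5=F
  y1=F y2=F y3=F y4=T y5=T
  y1=F y2=F y3=T y4=F y5=F
That's 4 in total.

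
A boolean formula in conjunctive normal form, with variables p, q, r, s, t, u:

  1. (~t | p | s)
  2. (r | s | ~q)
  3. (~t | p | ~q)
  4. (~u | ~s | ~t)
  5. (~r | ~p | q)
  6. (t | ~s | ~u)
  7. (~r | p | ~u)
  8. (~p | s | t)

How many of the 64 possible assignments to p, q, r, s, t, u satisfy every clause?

20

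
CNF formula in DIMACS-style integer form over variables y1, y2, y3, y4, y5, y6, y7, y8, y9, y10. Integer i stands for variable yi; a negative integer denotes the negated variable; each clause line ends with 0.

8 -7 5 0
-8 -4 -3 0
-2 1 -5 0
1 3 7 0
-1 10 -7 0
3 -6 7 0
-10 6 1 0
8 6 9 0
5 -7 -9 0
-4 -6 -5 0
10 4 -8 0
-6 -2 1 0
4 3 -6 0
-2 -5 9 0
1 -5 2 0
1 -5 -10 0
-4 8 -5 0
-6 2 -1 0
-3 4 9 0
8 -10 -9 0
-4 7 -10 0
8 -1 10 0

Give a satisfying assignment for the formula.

y1 = 1, y2 = 1, y3 = 0, y4 = 1, y5 = 0, y6 = 0, y7 = 0, y8 = 1, y9 = 0, y10 = 0

Check each clause:
  1. (~y7 \/ y8 \/ y5) — y8 is true.
  2. (~y8 \/ ~y3 \/ ~y4) — ~y3 is true.
  3. (y1 \/ ~y2 \/ ~y5) — y1 is true.
  4. (y3 \/ y7 \/ y1) — y1 is true.
  5. (y10 \/ ~y1 \/ ~y7) — ~y7 is true.
  6. (y3 \/ y7 \/ ~y6) — ~y6 is true.
  7. (y1 \/ y6 \/ ~y10) — y1 is true.
  8. (y8 \/ y6 \/ y9) — y8 is true.
  9. (y5 \/ ~y9 \/ ~y7) — ~y7 is true.
  10. (~y5 \/ ~y4 \/ ~y6) — ~y6 is true.
  11. (~y8 \/ y10 \/ y4) — y4 is true.
  12. (~y2 \/ y1 \/ ~y6) — y1 is true.
  13. (y3 \/ y4 \/ ~y6) — ~y6 is true.
  14. (y9 \/ ~y2 \/ ~y5) — ~y5 is true.
  15. (y2 \/ y1 \/ ~y5) — y1 is true.
  16. (~y5 \/ y1 \/ ~y10) — y1 is true.
  17. (~y5 \/ y8 \/ ~y4) — y8 is true.
  18. (y2 \/ ~y6 \/ ~y1) — ~y6 is true.
  19. (~y3 \/ y4 \/ y9) — y4 is true.
  20. (y8 \/ ~y9 \/ ~y10) — y8 is true.
  21. (y7 \/ ~y10 \/ ~y4) — ~y10 is true.
  22. (y10 \/ ~y1 \/ y8) — y8 is true.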